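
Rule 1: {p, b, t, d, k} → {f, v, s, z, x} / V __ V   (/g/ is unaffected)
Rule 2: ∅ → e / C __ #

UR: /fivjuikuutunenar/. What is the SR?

fivjuixuusunenare

Rule 1 (intervocalic spirantization): /k/ is a stop between vowels /i/ and /u/, so it spirantizes to the fricative [x]. /t/ is a stop between vowels /u/ and /u/, so it spirantizes to the fricative [s]. /fivjuikuutunenar/ → fivjuixuusunenar.
Rule 2 (final e-epenthesis): the form ends in the consonant /r/, so [e] is inserted word-finally. /fivjuixuusunenar/ → fivjuixuusunenare.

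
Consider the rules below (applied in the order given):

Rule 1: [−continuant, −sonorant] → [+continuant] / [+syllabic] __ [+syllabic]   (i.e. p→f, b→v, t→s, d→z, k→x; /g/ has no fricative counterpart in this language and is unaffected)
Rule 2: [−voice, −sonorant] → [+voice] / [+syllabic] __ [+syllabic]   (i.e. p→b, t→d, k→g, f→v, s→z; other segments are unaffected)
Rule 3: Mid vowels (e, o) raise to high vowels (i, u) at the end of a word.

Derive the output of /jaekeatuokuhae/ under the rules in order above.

Rule 1 (intervocalic spirantization): /k/ is a stop between vowels /e/ and /e/, so it spirantizes to the fricative [x]. /t/ is a stop between vowels /a/ and /u/, so it spirantizes to the fricative [s]. /k/ is a stop between vowels /o/ and /u/, so it spirantizes to the fricative [x]. /jaekeatuokuhae/ → jaexeasuoxuhae.
Rule 2 (intervocalic voicing): /s/ is a voiceless obstruent between vowels /a/ and /u/, so it voices to [z]. /jaexeasuoxuhae/ → jaexeazuoxuhae.
Rule 3 (final vowel raising): /e/ is a mid vowel in word-final position, so it raises to [i]. /jaexeazuoxuhae/ → jaexeazuoxuhai.

jaexeazuoxuhai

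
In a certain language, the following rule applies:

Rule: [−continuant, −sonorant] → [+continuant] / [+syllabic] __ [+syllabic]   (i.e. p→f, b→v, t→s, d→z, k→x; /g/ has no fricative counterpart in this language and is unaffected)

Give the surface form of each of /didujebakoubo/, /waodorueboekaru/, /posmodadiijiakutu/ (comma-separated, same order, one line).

/didujebakoubo/: /d/ is a stop between vowels /i/ and /u/, so it spirantizes to the fricative [z]. /b/ is a stop between vowels /e/ and /a/, so it spirantizes to the fricative [v]. /k/ is a stop between vowels /a/ and /o/, so it spirantizes to the fricative [x]. /b/ is a stop between vowels /u/ and /o/, so it spirantizes to the fricative [v]. → [dizujevaxouvo].
/waodorueboekaru/: /d/ is a stop between vowels /o/ and /o/, so it spirantizes to the fricative [z]. /b/ is a stop between vowels /e/ and /o/, so it spirantizes to the fricative [v]. /k/ is a stop between vowels /e/ and /a/, so it spirantizes to the fricative [x]. → [waozoruevoexaru].
/posmodadiijiakutu/: /d/ is a stop between vowels /o/ and /a/, so it spirantizes to the fricative [z]. /d/ is a stop between vowels /a/ and /i/, so it spirantizes to the fricative [z]. /k/ is a stop between vowels /a/ and /u/, so it spirantizes to the fricative [x]. /t/ is a stop between vowels /u/ and /u/, so it spirantizes to the fricative [s]. → [posmozaziijiaxusu].

dizujevaxouvo, waozoruevoexaru, posmozaziijiaxusu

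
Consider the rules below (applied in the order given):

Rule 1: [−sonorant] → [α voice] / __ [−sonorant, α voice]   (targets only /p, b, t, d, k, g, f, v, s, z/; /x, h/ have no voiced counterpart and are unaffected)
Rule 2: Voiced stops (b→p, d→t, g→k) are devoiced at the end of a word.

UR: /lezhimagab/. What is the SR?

leshimagap

Rule 1 (regressive voicing assimilation): /z/ precedes the voiceless obstruent /h/, so it devoices to [s] by assimilation. /lezhimagab/ → leshimagab.
Rule 2 (final devoicing): /b/ is a voiced stop in word-final position, so it devoices to [p]. /leshimagab/ → leshimagap.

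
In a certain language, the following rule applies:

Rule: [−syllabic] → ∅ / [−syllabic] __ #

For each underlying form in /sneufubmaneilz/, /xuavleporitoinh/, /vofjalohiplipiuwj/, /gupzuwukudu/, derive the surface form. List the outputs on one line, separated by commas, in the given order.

sneufubmaneil, xuavleporitoin, vofjalohiplipiuw, gupzuwukudu

/sneufubmaneilz/: /z/ is the second consonant of a word-final cluster /lz/, so it deletes. → [sneufubmaneil].
/xuavleporitoinh/: /h/ is the second consonant of a word-final cluster /nh/, so it deletes. → [xuavleporitoin].
/vofjalohiplipiuwj/: /j/ is the second consonant of a word-final cluster /wj/, so it deletes. → [vofjalohiplipiuw].
/gupzuwukudu/: the rule's environment is not met; surfaces unchanged as [gupzuwukudu].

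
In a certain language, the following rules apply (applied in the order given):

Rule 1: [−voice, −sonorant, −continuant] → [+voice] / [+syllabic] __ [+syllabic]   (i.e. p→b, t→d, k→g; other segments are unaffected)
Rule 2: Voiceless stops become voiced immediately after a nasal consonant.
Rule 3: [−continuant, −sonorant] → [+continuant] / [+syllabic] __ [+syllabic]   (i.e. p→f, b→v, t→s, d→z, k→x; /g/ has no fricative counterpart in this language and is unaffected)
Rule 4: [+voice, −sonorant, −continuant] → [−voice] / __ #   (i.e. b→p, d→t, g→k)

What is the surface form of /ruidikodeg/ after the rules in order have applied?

Rule 1 (intervocalic voicing): /k/ is a voiceless stop between vowels /i/ and /o/, so it voices to [g]. /ruidikodeg/ → ruidigodeg.
Rule 2 (post-nasal voicing): no segment meets the environment; /ruidigodeg/ is unchanged.
Rule 3 (intervocalic spirantization): /d/ is a stop between vowels /i/ and /i/, so it spirantizes to the fricative [z]. /d/ is a stop between vowels /o/ and /e/, so it spirantizes to the fricative [z]. /ruidigodeg/ → ruizigozeg.
Rule 4 (final devoicing): /g/ is a voiced stop in word-final position, so it devoices to [k]. /ruizigozeg/ → ruizigozek.

ruizigozek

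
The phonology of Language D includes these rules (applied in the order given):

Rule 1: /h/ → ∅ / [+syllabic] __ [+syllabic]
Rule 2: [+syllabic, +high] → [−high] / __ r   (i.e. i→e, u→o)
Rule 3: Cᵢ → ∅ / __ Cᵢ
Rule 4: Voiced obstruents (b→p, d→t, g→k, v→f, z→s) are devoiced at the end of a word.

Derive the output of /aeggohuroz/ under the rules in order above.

Rule 1 (intervocalic h-deletion): /h/ occurs between vowels /o/ and /u/, so it deletes. /aeggohuroz/ → aeggouroz.
Rule 2 (pre-rhotic lowering): /u/ is a high vowel immediately before /r/, so it lowers to [o]. /aeggouroz/ → aeggooroz.
Rule 3 (degemination): /gg/ is a geminate; the first /g/ deletes. /aeggooroz/ → aegooroz.
Rule 4 (final devoicing): /z/ is a voiced obstruent in word-final position, so it devoices to [s]. /aegooroz/ → aegooros.

aegooros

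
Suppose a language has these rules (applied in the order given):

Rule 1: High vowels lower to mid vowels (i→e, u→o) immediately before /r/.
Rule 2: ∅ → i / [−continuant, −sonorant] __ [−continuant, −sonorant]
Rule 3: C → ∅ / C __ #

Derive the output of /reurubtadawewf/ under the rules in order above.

reorubitadawew

Rule 1 (pre-rhotic lowering): /u/ is a high vowel immediately before /r/, so it lowers to [o]. /reurubtadawewf/ → reorubtadawewf.
Rule 2 (stop-cluster i-epenthesis): /b/ and /t/ form a stop–stop cluster, so [i] is inserted between them. /reorubtadawewf/ → reorubitadawewf.
Rule 3 (final cluster simplification): /f/ is the second consonant of a word-final cluster /wf/, so it deletes. /reorubitadawewf/ → reorubitadawew.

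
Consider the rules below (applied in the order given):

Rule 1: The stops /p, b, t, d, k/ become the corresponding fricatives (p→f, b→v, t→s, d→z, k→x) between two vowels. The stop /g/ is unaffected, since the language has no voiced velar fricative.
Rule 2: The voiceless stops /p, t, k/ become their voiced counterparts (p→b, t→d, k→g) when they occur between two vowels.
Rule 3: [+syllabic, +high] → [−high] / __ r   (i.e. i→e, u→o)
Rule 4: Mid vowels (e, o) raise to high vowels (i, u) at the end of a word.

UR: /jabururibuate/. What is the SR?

javororivuasi

Rule 1 (intervocalic spirantization): /b/ is a stop between vowels /a/ and /u/, so it spirantizes to the fricative [v]. /b/ is a stop between vowels /i/ and /u/, so it spirantizes to the fricative [v]. /t/ is a stop between vowels /a/ and /e/, so it spirantizes to the fricative [s]. /jabururibuate/ → javururivuase.
Rule 2 (intervocalic voicing): no segment meets the environment; /javururivuase/ is unchanged.
Rule 3 (pre-rhotic lowering): /u/ is a high vowel immediately before /r/, so it lowers to [o]. /u/ is a high vowel immediately before /r/, so it lowers to [o]. /javururivuase/ → javororivuase.
Rule 4 (final vowel raising): /e/ is a mid vowel in word-final position, so it raises to [i]. /javororivuase/ → javororivuasi.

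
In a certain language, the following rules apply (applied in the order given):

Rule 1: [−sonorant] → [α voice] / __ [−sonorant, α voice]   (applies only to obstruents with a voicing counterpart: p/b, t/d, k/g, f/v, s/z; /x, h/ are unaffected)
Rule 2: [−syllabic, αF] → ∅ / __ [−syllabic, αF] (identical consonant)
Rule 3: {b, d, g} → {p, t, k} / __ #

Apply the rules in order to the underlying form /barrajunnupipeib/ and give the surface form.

barajunupipeip

Rule 1 (regressive voicing assimilation): no segment meets the environment; /barrajunnupipeib/ is unchanged.
Rule 2 (degemination): /rr/ is a geminate; the first /r/ deletes. /nn/ is a geminate; the first /n/ deletes. /barrajunnupipeib/ → barajunupipeib.
Rule 3 (final devoicing): /b/ is a voiced stop in word-final position, so it devoices to [p]. /barajunupipeib/ → barajunupipeip.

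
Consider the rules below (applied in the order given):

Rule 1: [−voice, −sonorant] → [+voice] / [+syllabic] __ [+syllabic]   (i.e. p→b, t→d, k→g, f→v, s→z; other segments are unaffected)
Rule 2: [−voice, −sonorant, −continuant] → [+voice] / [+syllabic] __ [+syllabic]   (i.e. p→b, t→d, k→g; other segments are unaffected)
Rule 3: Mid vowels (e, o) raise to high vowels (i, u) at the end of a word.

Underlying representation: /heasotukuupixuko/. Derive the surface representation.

heazoduguubixugu

Rule 1 (intervocalic voicing): /s/ is a voiceless obstruent between vowels /a/ and /o/, so it voices to [z]. /t/ is a voiceless obstruent between vowels /o/ and /u/, so it voices to [d]. /k/ is a voiceless obstruent between vowels /u/ and /u/, so it voices to [g]. /p/ is a voiceless obstruent between vowels /u/ and /i/, so it voices to [b]. /k/ is a voiceless obstruent between vowels /u/ and /o/, so it voices to [g]. /heasotukuupixuko/ → heazoduguubixugo.
Rule 2 (intervocalic voicing): no segment meets the environment; /heazoduguubixugo/ is unchanged.
Rule 3 (final vowel raising): /o/ is a mid vowel in word-final position, so it raises to [u]. /heazoduguubixugo/ → heazoduguubixugu.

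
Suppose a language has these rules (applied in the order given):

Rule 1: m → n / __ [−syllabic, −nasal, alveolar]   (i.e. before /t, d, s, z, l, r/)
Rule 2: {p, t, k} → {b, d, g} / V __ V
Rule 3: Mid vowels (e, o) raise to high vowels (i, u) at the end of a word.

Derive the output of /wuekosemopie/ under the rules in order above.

Rule 1 (nasal place assimilation): no segment meets the environment; /wuekosemopie/ is unchanged.
Rule 2 (intervocalic voicing): /k/ is a voiceless stop between vowels /e/ and /o/, so it voices to [g]. /p/ is a voiceless stop between vowels /o/ and /i/, so it voices to [b]. /wuekosemopie/ → wuegosemobie.
Rule 3 (final vowel raising): /e/ is a mid vowel in word-final position, so it raises to [i]. /wuegosemobie/ → wuegosemobii.

wuegosemobii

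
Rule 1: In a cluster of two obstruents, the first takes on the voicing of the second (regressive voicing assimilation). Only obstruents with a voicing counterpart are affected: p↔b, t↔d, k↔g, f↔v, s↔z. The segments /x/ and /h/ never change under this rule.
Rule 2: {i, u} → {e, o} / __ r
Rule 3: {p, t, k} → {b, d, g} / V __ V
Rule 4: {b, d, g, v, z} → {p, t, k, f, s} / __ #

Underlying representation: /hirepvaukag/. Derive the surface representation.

herebvaugak

Rule 1 (regressive voicing assimilation): /p/ precedes the voiced obstruent /v/, so it voices to [b] by assimilation. /hirepvaukag/ → hirebvaukag.
Rule 2 (pre-rhotic lowering): /i/ is a high vowel immediately before /r/, so it lowers to [e]. /hirebvaukag/ → herebvaukag.
Rule 3 (intervocalic voicing): /k/ is a voiceless stop between vowels /u/ and /a/, so it voices to [g]. /herebvaukag/ → herebvaugag.
Rule 4 (final devoicing): /g/ is a voiced obstruent in word-final position, so it devoices to [k]. /herebvaugag/ → herebvaugak.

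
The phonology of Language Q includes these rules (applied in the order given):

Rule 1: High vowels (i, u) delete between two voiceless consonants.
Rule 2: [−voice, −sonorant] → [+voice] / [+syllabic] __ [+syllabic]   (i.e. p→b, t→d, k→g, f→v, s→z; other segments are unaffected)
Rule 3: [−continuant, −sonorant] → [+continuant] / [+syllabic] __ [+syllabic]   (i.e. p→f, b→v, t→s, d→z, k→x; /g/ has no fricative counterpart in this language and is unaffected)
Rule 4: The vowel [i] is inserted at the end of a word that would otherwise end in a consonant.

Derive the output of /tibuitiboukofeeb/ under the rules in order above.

tivuizivougoveebi

Rule 1 (high vowel syncope): no segment meets the environment; /tibuitiboukofeeb/ is unchanged.
Rule 2 (intervocalic voicing): /t/ is a voiceless obstruent between vowels /i/ and /i/, so it voices to [d]. /k/ is a voiceless obstruent between vowels /u/ and /o/, so it voices to [g]. /f/ is a voiceless obstruent between vowels /o/ and /e/, so it voices to [v]. /tibuitiboukofeeb/ → tibuidibougoveeb.
Rule 3 (intervocalic spirantization): /b/ is a stop between vowels /i/ and /u/, so it spirantizes to the fricative [v]. /d/ is a stop between vowels /i/ and /i/, so it spirantizes to the fricative [z]. /b/ is a stop between vowels /i/ and /o/, so it spirantizes to the fricative [v]. /tibuidibougoveeb/ → tivuizivougoveeb.
Rule 4 (final i-epenthesis): the form ends in the consonant /b/, so [i] is inserted word-finally. /tivuizivougoveeb/ → tivuizivougoveebi.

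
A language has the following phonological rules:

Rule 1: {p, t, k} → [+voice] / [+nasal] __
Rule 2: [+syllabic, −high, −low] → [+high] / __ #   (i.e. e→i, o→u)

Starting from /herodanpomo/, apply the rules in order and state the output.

Rule 1 (post-nasal voicing): /p/ is a voiceless stop immediately after the nasal /n/, so it voices to [b]. /herodanpomo/ → herodanbomo.
Rule 2 (final vowel raising): /o/ is a mid vowel in word-final position, so it raises to [u]. /herodanbomo/ → herodanbomu.

herodanbomu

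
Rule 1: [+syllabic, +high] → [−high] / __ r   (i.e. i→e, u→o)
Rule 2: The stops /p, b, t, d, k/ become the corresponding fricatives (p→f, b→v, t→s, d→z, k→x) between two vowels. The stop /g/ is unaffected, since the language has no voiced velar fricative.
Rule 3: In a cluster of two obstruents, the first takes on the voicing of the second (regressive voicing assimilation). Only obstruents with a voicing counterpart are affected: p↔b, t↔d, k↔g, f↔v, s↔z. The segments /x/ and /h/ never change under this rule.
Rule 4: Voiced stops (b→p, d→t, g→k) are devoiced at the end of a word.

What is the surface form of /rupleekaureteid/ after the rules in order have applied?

Rule 1 (pre-rhotic lowering): /u/ is a high vowel immediately before /r/, so it lowers to [o]. /rupleekaureteid/ → rupleekaoreteid.
Rule 2 (intervocalic spirantization): /k/ is a stop between vowels /e/ and /a/, so it spirantizes to the fricative [x]. /t/ is a stop between vowels /e/ and /e/, so it spirantizes to the fricative [s]. /rupleekaoreteid/ → rupleexaoreseid.
Rule 3 (regressive voicing assimilation): no segment meets the environment; /rupleexaoreseid/ is unchanged.
Rule 4 (final devoicing): /d/ is a voiced stop in word-final position, so it devoices to [t]. /rupleexaoreseid/ → rupleexaoreseit.

rupleexaoreseit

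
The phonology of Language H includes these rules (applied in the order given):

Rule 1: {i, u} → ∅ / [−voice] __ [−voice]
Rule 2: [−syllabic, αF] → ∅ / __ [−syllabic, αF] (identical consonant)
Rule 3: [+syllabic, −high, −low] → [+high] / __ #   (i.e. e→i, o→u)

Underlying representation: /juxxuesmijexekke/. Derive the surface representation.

Rule 1 (high vowel syncope): no segment meets the environment; /juxxuesmijexekke/ is unchanged.
Rule 2 (degemination): /xx/ is a geminate; the first /x/ deletes. /kk/ is a geminate; the first /k/ deletes. /juxxuesmijexekke/ → juxuesmijexeke.
Rule 3 (final vowel raising): /e/ is a mid vowel in word-final position, so it raises to [i]. /juxuesmijexeke/ → juxuesmijexeki.

juxuesmijexeki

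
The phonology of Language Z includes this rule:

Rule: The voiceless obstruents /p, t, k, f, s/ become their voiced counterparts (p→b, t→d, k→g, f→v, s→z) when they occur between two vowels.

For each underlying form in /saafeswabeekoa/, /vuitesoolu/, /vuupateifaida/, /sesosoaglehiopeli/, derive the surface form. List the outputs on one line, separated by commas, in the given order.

/saafeswabeekoa/: /f/ is a voiceless obstruent between vowels /a/ and /e/, so it voices to [v]. /k/ is a voiceless obstruent between vowels /e/ and /o/, so it voices to [g]. → [saaveswabeegoa].
/vuitesoolu/: /t/ is a voiceless obstruent between vowels /i/ and /e/, so it voices to [d]. /s/ is a voiceless obstruent between vowels /e/ and /o/, so it voices to [z]. → [vuidezoolu].
/vuupateifaida/: /p/ is a voiceless obstruent between vowels /u/ and /a/, so it voices to [b]. /t/ is a voiceless obstruent between vowels /a/ and /e/, so it voices to [d]. /f/ is a voiceless obstruent between vowels /i/ and /a/, so it voices to [v]. → [vuubadeivaida].
/sesosoaglehiopeli/: /s/ is a voiceless obstruent between vowels /e/ and /o/, so it voices to [z]. /s/ is a voiceless obstruent between vowels /o/ and /o/, so it voices to [z]. /p/ is a voiceless obstruent between vowels /o/ and /e/, so it voices to [b]. → [sezozoaglehiobeli].

saaveswabeegoa, vuidezoolu, vuubadeivaida, sezozoaglehiobeli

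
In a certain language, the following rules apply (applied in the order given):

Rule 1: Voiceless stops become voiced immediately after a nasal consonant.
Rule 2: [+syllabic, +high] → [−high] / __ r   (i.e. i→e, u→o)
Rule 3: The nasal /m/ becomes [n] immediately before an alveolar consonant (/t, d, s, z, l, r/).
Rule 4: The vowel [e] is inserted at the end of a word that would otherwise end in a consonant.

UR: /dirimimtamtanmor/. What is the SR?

Rule 1 (post-nasal voicing): /t/ is a voiceless stop immediately after the nasal /m/, so it voices to [d]. /t/ is a voiceless stop immediately after the nasal /m/, so it voices to [d]. /dirimimtamtanmor/ → dirimimdamdanmor.
Rule 2 (pre-rhotic lowering): /i/ is a high vowel immediately before /r/, so it lowers to [e]. /dirimimdamdanmor/ → derimimdamdanmor.
Rule 3 (nasal place assimilation): /m/ precedes the alveolar consonant /d/, so it assimilates in place to [n]. /m/ precedes the alveolar consonant /d/, so it assimilates in place to [n]. /derimimdamdanmor/ → derimindandanmor.
Rule 4 (final e-epenthesis): the form ends in the consonant /r/, so [e] is inserted word-finally. /derimindandanmor/ → derimindandanmore.

derimindandanmore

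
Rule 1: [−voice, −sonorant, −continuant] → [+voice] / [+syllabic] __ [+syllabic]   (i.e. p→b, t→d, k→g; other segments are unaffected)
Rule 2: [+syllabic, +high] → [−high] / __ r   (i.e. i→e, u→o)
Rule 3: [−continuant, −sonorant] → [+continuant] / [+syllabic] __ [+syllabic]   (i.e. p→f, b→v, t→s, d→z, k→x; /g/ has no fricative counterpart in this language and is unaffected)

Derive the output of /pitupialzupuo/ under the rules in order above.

Rule 1 (intervocalic voicing): /t/ is a voiceless stop between vowels /i/ and /u/, so it voices to [d]. /p/ is a voiceless stop between vowels /u/ and /i/, so it voices to [b]. /p/ is a voiceless stop between vowels /u/ and /u/, so it voices to [b]. /pitupialzupuo/ → pidubialzubuo.
Rule 2 (pre-rhotic lowering): no segment meets the environment; /pidubialzubuo/ is unchanged.
Rule 3 (intervocalic spirantization): /d/ is a stop between vowels /i/ and /u/, so it spirantizes to the fricative [z]. /b/ is a stop between vowels /u/ and /i/, so it spirantizes to the fricative [v]. /b/ is a stop between vowels /u/ and /u/, so it spirantizes to the fricative [v]. /pidubialzubuo/ → pizuvialzuvuo.

pizuvialzuvuo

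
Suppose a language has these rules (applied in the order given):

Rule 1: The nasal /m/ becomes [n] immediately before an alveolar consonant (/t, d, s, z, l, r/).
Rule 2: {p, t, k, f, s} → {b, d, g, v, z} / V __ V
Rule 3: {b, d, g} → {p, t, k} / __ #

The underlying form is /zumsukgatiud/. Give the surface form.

zunsukgadiut

Rule 1 (nasal place assimilation): /m/ precedes the alveolar consonant /s/, so it assimilates in place to [n]. /zumsukgatiud/ → zunsukgatiud.
Rule 2 (intervocalic voicing): /t/ is a voiceless obstruent between vowels /a/ and /i/, so it voices to [d]. /zunsukgatiud/ → zunsukgadiud.
Rule 3 (final devoicing): /d/ is a voiced stop in word-final position, so it devoices to [t]. /zunsukgadiud/ → zunsukgadiut.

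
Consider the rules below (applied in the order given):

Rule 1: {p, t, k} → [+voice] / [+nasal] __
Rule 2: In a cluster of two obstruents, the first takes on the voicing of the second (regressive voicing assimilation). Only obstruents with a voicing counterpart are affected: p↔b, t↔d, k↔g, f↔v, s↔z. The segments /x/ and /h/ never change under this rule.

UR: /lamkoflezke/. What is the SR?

Rule 1 (post-nasal voicing): /k/ is a voiceless stop immediately after the nasal /m/, so it voices to [g]. /lamkoflezke/ → lamgoflezke.
Rule 2 (regressive voicing assimilation): /z/ precedes the voiceless obstruent /k/, so it devoices to [s] by assimilation. /lamgoflezke/ → lamgofleske.

lamgofleske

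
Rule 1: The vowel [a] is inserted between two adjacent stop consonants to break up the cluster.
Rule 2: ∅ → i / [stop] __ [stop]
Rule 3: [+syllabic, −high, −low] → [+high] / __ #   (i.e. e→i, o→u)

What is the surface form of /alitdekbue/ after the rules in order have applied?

alitadekabui

Rule 1 (stop-cluster a-epenthesis): /t/ and /d/ form a stop–stop cluster, so [a] is inserted between them. /k/ and /b/ form a stop–stop cluster, so [a] is inserted between them. /alitdekbue/ → alitadekabue.
Rule 2 (stop-cluster i-epenthesis): no segment meets the environment; /alitadekabue/ is unchanged.
Rule 3 (final vowel raising): /e/ is a mid vowel in word-final position, so it raises to [i]. /alitadekabue/ → alitadekabui.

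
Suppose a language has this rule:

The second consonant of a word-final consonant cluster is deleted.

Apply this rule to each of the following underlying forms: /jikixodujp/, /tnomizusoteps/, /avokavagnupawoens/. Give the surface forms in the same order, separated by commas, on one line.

jikixoduj, tnomizusotep, avokavagnupawoen

/jikixodujp/: /p/ is the second consonant of a word-final cluster /jp/, so it deletes. → [jikixoduj].
/tnomizusoteps/: /s/ is the second consonant of a word-final cluster /ps/, so it deletes. → [tnomizusotep].
/avokavagnupawoens/: /s/ is the second consonant of a word-final cluster /ns/, so it deletes. → [avokavagnupawoen].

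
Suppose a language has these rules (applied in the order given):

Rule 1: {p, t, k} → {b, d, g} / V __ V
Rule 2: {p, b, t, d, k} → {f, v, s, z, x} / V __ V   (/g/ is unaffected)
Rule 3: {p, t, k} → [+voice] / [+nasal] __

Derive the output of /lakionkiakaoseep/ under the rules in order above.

Rule 1 (intervocalic voicing): /k/ is a voiceless stop between vowels /a/ and /i/, so it voices to [g]. /k/ is a voiceless stop between vowels /a/ and /a/, so it voices to [g]. /lakionkiakaoseep/ → lagionkiagaoseep.
Rule 2 (intervocalic spirantization): no segment meets the environment; /lagionkiagaoseep/ is unchanged.
Rule 3 (post-nasal voicing): /k/ is a voiceless stop immediately after the nasal /n/, so it voices to [g]. /lagionkiagaoseep/ → lagiongiagaoseep.

lagiongiagaoseep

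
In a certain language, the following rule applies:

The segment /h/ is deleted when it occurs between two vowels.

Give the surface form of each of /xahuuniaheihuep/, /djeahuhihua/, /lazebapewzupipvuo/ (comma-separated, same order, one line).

xauuniaeiuep, djeauiua, lazebapewzupipvuo

/xahuuniaheihuep/: /h/ occurs between vowels /a/ and /u/, so it deletes. /h/ occurs between vowels /a/ and /e/, so it deletes. /h/ occurs between vowels /i/ and /u/, so it deletes. → [xauuniaeiuep].
/djeahuhihua/: /h/ occurs between vowels /a/ and /u/, so it deletes. /h/ occurs between vowels /u/ and /i/, so it deletes. /h/ occurs between vowels /i/ and /u/, so it deletes. → [djeauiua].
/lazebapewzupipvuo/: the rule's environment is not met; surfaces unchanged as [lazebapewzupipvuo].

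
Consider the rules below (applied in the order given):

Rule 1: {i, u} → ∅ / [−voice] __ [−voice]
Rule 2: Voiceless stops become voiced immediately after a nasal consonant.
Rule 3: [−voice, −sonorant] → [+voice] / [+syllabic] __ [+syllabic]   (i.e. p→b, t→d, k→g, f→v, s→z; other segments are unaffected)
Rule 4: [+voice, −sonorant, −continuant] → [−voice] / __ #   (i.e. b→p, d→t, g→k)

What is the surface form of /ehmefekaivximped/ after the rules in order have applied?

Rule 1 (high vowel syncope): no segment meets the environment; /ehmefekaivximped/ is unchanged.
Rule 2 (post-nasal voicing): /p/ is a voiceless stop immediately after the nasal /m/, so it voices to [b]. /ehmefekaivximped/ → ehmefekaivximbed.
Rule 3 (intervocalic voicing): /f/ is a voiceless obstruent between vowels /e/ and /e/, so it voices to [v]. /k/ is a voiceless obstruent between vowels /e/ and /a/, so it voices to [g]. /ehmefekaivximbed/ → ehmevegaivximbed.
Rule 4 (final devoicing): /d/ is a voiced stop in word-final position, so it devoices to [t]. /ehmevegaivximbed/ → ehmevegaivximbet.

ehmevegaivximbet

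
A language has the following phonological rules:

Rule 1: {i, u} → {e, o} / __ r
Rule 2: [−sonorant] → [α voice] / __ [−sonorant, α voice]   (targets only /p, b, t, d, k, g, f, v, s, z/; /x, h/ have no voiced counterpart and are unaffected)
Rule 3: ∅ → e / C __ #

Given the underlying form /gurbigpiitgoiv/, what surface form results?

Rule 1 (pre-rhotic lowering): /u/ is a high vowel immediately before /r/, so it lowers to [o]. /gurbigpiitgoiv/ → gorbigpiitgoiv.
Rule 2 (regressive voicing assimilation): /g/ precedes the voiceless obstruent /p/, so it devoices to [k] by assimilation. /t/ precedes the voiced obstruent /g/, so it voices to [d] by assimilation. /gorbigpiitgoiv/ → gorbikpiidgoiv.
Rule 3 (final e-epenthesis): the form ends in the consonant /v/, so [e] is inserted word-finally. /gorbikpiidgoiv/ → gorbikpiidgoive.

gorbikpiidgoive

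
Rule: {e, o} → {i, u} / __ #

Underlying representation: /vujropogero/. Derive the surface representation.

Scanning /vujropogero/: /o/ at position 5 is not in the conditioning environment; /o/ at position 7 is not in the conditioning environment; /e/ at position 9 is not in the conditioning environment; /o/ is a mid vowel in word-final position, so it raises to [u].
Result: [vujropogeru].

vujropogeru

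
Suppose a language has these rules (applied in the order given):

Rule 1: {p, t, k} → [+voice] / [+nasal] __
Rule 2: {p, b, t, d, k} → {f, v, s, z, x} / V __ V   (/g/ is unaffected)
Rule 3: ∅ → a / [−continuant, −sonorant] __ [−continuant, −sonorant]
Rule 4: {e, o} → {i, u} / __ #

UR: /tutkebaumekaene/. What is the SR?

tutakevaumexaeni

Rule 1 (post-nasal voicing): no segment meets the environment; /tutkebaumekaene/ is unchanged.
Rule 2 (intervocalic spirantization): /b/ is a stop between vowels /e/ and /a/, so it spirantizes to the fricative [v]. /k/ is a stop between vowels /e/ and /a/, so it spirantizes to the fricative [x]. /tutkebaumekaene/ → tutkevaumexaene.
Rule 3 (stop-cluster a-epenthesis): /t/ and /k/ form a stop–stop cluster, so [a] is inserted between them. /tutkevaumexaene/ → tutakevaumexaene.
Rule 4 (final vowel raising): /e/ is a mid vowel in word-final position, so it raises to [i]. /tutakevaumexaene/ → tutakevaumexaeni.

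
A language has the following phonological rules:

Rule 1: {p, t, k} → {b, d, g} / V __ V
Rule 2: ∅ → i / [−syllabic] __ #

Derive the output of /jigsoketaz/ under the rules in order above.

jigsogedazi

Rule 1 (intervocalic voicing): /k/ is a voiceless stop between vowels /o/ and /e/, so it voices to [g]. /t/ is a voiceless stop between vowels /e/ and /a/, so it voices to [d]. /jigsoketaz/ → jigsogedaz.
Rule 2 (final i-epenthesis): the form ends in the consonant /z/, so [i] is inserted word-finally. /jigsogedaz/ → jigsogedazi.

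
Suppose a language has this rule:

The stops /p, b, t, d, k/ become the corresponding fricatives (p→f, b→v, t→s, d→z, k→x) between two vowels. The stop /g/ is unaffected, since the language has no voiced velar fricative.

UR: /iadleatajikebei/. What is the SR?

iadleasajixevei

/t/ is a stop between vowels /a/ and /a/, so it spirantizes to the fricative [s].
/k/ is a stop between vowels /i/ and /e/, so it spirantizes to the fricative [x].
/b/ is a stop between vowels /e/ and /e/, so it spirantizes to the fricative [v].
Surface form: [iadleasajixevei].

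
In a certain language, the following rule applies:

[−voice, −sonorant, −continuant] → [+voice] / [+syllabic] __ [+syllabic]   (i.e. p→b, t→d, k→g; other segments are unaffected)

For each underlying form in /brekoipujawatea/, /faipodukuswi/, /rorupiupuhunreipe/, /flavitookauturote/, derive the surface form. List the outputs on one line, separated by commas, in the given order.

bregoibujawadea, faiboduguswi, rorubiubuhunreibe, flavidoogaudurode

/brekoipujawatea/: /k/ is a voiceless stop between vowels /e/ and /o/, so it voices to [g]. /p/ is a voiceless stop between vowels /i/ and /u/, so it voices to [b]. /t/ is a voiceless stop between vowels /a/ and /e/, so it voices to [d]. → [bregoibujawadea].
/faipodukuswi/: /p/ is a voiceless stop between vowels /i/ and /o/, so it voices to [b]. /k/ is a voiceless stop between vowels /u/ and /u/, so it voices to [g]. → [faiboduguswi].
/rorupiupuhunreipe/: /p/ is a voiceless stop between vowels /u/ and /i/, so it voices to [b]. /p/ is a voiceless stop between vowels /u/ and /u/, so it voices to [b]. /p/ is a voiceless stop between vowels /i/ and /e/, so it voices to [b]. → [rorubiubuhunreibe].
/flavitookauturote/: /t/ is a voiceless stop between vowels /i/ and /o/, so it voices to [d]. /k/ is a voiceless stop between vowels /o/ and /a/, so it voices to [g]. /t/ is a voiceless stop between vowels /u/ and /u/, so it voices to [d]. /t/ is a voiceless stop between vowels /o/ and /e/, so it voices to [d]. → [flavidoogaudurode].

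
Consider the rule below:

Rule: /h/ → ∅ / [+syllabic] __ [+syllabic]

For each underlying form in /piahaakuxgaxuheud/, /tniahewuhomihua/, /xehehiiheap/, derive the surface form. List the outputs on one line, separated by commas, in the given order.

/piahaakuxgaxuheud/: /h/ occurs between vowels /a/ and /a/, so it deletes. /h/ occurs between vowels /u/ and /e/, so it deletes. → [piaaakuxgaxueud].
/tniahewuhomihua/: /h/ occurs between vowels /a/ and /e/, so it deletes. /h/ occurs between vowels /u/ and /o/, so it deletes. /h/ occurs between vowels /i/ and /u/, so it deletes. → [tniaewuomiua].
/xehehiiheap/: /h/ occurs between vowels /e/ and /e/, so it deletes. /h/ occurs between vowels /e/ and /i/, so it deletes. /h/ occurs between vowels /i/ and /e/, so it deletes. → [xeeiieap].

piaaakuxgaxueud, tniaewuomiua, xeeiieap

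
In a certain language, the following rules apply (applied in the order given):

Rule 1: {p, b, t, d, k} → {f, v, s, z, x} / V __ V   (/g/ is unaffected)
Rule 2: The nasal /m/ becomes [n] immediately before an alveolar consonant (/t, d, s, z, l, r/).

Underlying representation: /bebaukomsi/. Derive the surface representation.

bevauxonsi

Rule 1 (intervocalic spirantization): /b/ is a stop between vowels /e/ and /a/, so it spirantizes to the fricative [v]. /k/ is a stop between vowels /u/ and /o/, so it spirantizes to the fricative [x]. /bebaukomsi/ → bevauxomsi.
Rule 2 (nasal place assimilation): /m/ precedes the alveolar consonant /s/, so it assimilates in place to [n]. /bevauxomsi/ → bevauxonsi.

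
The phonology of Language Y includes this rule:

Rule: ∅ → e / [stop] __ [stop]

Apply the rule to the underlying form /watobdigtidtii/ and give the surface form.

/b/ and /d/ form a stop–stop cluster, so [e] is inserted between them.
/g/ and /t/ form a stop–stop cluster, so [e] is inserted between them.
/d/ and /t/ form a stop–stop cluster, so [e] is inserted between them.
Surface form: [watobedigetidetii].

watobedigetidetii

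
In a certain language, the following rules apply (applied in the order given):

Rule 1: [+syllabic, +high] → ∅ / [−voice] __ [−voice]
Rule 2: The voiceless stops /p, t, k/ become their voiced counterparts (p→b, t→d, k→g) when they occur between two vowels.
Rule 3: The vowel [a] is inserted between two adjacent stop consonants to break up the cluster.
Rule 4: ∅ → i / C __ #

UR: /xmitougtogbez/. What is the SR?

xmidougatogabezi

Rule 1 (high vowel syncope): no segment meets the environment; /xmitougtogbez/ is unchanged.
Rule 2 (intervocalic voicing): /t/ is a voiceless stop between vowels /i/ and /o/, so it voices to [d]. /xmitougtogbez/ → xmidougtogbez.
Rule 3 (stop-cluster a-epenthesis): /g/ and /t/ form a stop–stop cluster, so [a] is inserted between them. /g/ and /b/ form a stop–stop cluster, so [a] is inserted between them. /xmidougtogbez/ → xmidougatogabez.
Rule 4 (final i-epenthesis): the form ends in the consonant /z/, so [i] is inserted word-finally. /xmidougatogabez/ → xmidougatogabezi.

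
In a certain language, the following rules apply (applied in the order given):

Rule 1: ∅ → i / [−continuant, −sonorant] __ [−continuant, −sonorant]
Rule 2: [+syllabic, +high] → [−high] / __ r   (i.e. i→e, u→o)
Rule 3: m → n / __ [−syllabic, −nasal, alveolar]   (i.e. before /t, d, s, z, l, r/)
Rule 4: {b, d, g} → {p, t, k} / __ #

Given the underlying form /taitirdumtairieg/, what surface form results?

Rule 1 (stop-cluster i-epenthesis): no segment meets the environment; /taitirdumtairieg/ is unchanged.
Rule 2 (pre-rhotic lowering): /i/ is a high vowel immediately before /r/, so it lowers to [e]. /i/ is a high vowel immediately before /r/, so it lowers to [e]. /taitirdumtairieg/ → taiterdumtaerieg.
Rule 3 (nasal place assimilation): /m/ precedes the alveolar consonant /t/, so it assimilates in place to [n]. /taiterdumtaerieg/ → taiterduntaerieg.
Rule 4 (final devoicing): /g/ is a voiced stop in word-final position, so it devoices to [k]. /taiterduntaerieg/ → taiterduntaeriek.

taiterduntaeriek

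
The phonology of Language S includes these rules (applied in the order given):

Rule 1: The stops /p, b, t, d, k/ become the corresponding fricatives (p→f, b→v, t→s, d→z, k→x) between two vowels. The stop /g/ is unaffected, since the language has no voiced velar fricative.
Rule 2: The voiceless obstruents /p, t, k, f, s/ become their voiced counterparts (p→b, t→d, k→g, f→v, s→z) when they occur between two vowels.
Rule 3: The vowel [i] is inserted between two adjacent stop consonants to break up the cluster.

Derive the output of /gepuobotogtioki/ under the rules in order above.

gevuovozogitioxi

Rule 1 (intervocalic spirantization): /p/ is a stop between vowels /e/ and /u/, so it spirantizes to the fricative [f]. /b/ is a stop between vowels /o/ and /o/, so it spirantizes to the fricative [v]. /t/ is a stop between vowels /o/ and /o/, so it spirantizes to the fricative [s]. /k/ is a stop between vowels /o/ and /i/, so it spirantizes to the fricative [x]. /gepuobotogtioki/ → gefuovosogtioxi.
Rule 2 (intervocalic voicing): /f/ is a voiceless obstruent between vowels /e/ and /u/, so it voices to [v]. /s/ is a voiceless obstruent between vowels /o/ and /o/, so it voices to [z]. /gefuovosogtioxi/ → gevuovozogtioxi.
Rule 3 (stop-cluster i-epenthesis): /g/ and /t/ form a stop–stop cluster, so [i] is inserted between them. /gevuovozogtioxi/ → gevuovozogitioxi.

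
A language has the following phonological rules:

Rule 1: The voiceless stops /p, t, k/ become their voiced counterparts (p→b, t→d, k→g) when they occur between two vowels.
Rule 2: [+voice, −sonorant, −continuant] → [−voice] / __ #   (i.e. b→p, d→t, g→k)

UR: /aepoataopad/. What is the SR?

Rule 1 (intervocalic voicing): /p/ is a voiceless stop between vowels /e/ and /o/, so it voices to [b]. /t/ is a voiceless stop between vowels /a/ and /a/, so it voices to [d]. /p/ is a voiceless stop between vowels /o/ and /a/, so it voices to [b]. /aepoataopad/ → aeboadaobad.
Rule 2 (final devoicing): /d/ is a voiced stop in word-final position, so it devoices to [t]. /aeboadaobad/ → aeboadaobat.

aeboadaobat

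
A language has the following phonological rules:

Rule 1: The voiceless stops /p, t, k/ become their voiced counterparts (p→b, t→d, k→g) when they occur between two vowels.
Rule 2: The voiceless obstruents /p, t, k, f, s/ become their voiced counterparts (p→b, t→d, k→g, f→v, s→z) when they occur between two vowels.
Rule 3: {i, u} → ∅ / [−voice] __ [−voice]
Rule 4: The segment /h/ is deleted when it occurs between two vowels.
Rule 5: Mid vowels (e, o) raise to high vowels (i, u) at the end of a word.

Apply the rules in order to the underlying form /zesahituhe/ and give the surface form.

Rule 1 (intervocalic voicing): /t/ is a voiceless stop between vowels /i/ and /u/, so it voices to [d]. /zesahituhe/ → zesahiduhe.
Rule 2 (intervocalic voicing): /s/ is a voiceless obstruent between vowels /e/ and /a/, so it voices to [z]. /zesahiduhe/ → zezahiduhe.
Rule 3 (high vowel syncope): no segment meets the environment; /zezahiduhe/ is unchanged.
Rule 4 (intervocalic h-deletion): /h/ occurs between vowels /a/ and /i/, so it deletes. /h/ occurs between vowels /u/ and /e/, so it deletes. /zezahiduhe/ → zezaidue.
Rule 5 (final vowel raising): /e/ is a mid vowel in word-final position, so it raises to [i]. /zezaidue/ → zezaidui.

zezaidui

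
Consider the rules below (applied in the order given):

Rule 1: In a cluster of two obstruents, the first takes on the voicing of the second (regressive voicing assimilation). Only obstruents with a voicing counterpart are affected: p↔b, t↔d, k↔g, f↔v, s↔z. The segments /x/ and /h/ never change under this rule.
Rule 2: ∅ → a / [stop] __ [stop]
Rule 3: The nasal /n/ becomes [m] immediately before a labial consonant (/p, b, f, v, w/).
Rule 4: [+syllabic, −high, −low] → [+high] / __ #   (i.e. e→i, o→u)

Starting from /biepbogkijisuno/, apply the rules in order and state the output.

biebabokakijisunu

Rule 1 (regressive voicing assimilation): /p/ precedes the voiced obstruent /b/, so it voices to [b] by assimilation. /g/ precedes the voiceless obstruent /k/, so it devoices to [k] by assimilation. /biepbogkijisuno/ → biebbokkijisuno.
Rule 2 (stop-cluster a-epenthesis): /b/ and /b/ form a stop–stop cluster, so [a] is inserted between them. /k/ and /k/ form a stop–stop cluster, so [a] is inserted between them. /biebbokkijisuno/ → biebabokakijisuno.
Rule 3 (nasal place assimilation): no segment meets the environment; /biebabokakijisuno/ is unchanged.
Rule 4 (final vowel raising): /o/ is a mid vowel in word-final position, so it raises to [u]. /biebabokakijisuno/ → biebabokakijisunu.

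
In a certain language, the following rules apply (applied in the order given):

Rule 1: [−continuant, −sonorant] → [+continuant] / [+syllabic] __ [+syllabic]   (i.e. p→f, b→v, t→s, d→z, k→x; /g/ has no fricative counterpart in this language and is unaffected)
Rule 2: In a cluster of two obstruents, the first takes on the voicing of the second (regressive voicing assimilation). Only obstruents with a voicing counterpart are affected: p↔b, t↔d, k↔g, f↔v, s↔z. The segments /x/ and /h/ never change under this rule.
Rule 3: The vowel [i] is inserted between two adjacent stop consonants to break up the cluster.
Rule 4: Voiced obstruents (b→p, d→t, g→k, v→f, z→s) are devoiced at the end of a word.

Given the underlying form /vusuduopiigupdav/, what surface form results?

Rule 1 (intervocalic spirantization): /d/ is a stop between vowels /u/ and /u/, so it spirantizes to the fricative [z]. /p/ is a stop between vowels /o/ and /i/, so it spirantizes to the fricative [f]. /vusuduopiigupdav/ → vusuzuofiigupdav.
Rule 2 (regressive voicing assimilation): /p/ precedes the voiced obstruent /d/, so it voices to [b] by assimilation. /vusuzuofiigupdav/ → vusuzuofiigubdav.
Rule 3 (stop-cluster i-epenthesis): /b/ and /d/ form a stop–stop cluster, so [i] is inserted between them. /vusuzuofiigubdav/ → vusuzuofiigubidav.
Rule 4 (final devoicing): /v/ is a voiced obstruent in word-final position, so it devoices to [f]. /vusuzuofiigubidav/ → vusuzuofiigubidaf.

vusuzuofiigubidaf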